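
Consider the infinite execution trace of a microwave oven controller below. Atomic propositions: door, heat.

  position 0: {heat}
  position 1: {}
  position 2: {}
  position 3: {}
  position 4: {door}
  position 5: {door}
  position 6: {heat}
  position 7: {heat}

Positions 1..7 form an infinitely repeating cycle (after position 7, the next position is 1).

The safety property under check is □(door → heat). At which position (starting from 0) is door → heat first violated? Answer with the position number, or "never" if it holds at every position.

Check door → heat at each position in order: 0 ✓, 1 ✓, 2 ✓, 3 ✓.
At position 4 the labels are {door}, so door → heat is false there. This is the first violation.

4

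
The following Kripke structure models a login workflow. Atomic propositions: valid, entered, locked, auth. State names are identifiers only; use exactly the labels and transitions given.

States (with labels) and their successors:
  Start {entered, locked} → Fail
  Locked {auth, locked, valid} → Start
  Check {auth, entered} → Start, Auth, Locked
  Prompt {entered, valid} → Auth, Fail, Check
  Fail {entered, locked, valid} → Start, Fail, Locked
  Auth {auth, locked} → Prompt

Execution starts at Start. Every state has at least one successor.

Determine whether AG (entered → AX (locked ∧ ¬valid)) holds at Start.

No

States satisfying entered → AX (locked ∧ ¬valid): {Locked, Auth}.
States satisfying AG (entered → AX (locked ∧ ¬valid)): ∅.
Fail is reachable from Start and violates entered → AX (locked ∧ ¬valid), so AG fails at Start.
Start ∉ Sat(AG (entered → AX (locked ∧ ¬valid))).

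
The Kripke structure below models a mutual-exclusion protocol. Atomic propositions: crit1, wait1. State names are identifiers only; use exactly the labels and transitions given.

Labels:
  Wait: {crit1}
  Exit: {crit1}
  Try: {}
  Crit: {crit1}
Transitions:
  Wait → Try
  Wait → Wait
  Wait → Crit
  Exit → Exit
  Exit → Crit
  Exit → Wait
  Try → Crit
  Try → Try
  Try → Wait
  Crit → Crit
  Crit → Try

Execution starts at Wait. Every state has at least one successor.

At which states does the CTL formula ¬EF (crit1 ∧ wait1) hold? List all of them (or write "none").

{Wait, Exit, Try, Crit}

States satisfying crit1 ∧ wait1: ∅.
States satisfying EF (crit1 ∧ wait1): ∅.
States satisfying ¬EF (crit1 ∧ wait1): {Wait, Exit, Try, Crit}.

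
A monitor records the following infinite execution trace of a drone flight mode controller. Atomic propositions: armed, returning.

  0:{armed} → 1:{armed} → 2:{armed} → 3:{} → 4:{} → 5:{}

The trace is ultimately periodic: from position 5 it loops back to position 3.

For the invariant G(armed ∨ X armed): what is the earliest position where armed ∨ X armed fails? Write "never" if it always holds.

Check armed ∨ X armed at each position in order: 0 ✓, 1 ✓, 2 ✓.
At position 3 the labels are {} and the next position 4 has {}, so armed ∨ X armed is false there. This is the first violation.

3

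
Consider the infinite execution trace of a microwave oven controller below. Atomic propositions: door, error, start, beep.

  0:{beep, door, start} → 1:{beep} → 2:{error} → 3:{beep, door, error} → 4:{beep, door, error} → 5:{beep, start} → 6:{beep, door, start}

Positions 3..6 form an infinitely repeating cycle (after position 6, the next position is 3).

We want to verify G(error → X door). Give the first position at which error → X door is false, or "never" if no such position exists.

4

Check error → X door at each position in order: 0 ✓, 1 ✓, 2 ✓, 3 ✓.
At position 4 the labels are {beep, door, error} and the next position 5 has {beep, start}, so error → X door is false there. This is the first violation.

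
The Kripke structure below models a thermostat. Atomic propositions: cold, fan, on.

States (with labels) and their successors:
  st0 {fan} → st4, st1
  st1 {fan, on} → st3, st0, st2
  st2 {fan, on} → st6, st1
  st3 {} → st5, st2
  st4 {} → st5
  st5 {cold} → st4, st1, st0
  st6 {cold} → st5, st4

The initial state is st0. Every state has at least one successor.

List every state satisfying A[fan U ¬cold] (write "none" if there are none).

States satisfying fan: {st0, st1, st2}.
States satisfying ¬cold: {st0, st1, st2, st3, st4}.
States satisfying A[fan U ¬cold]: {st0, st1, st2, st3, st4}.

{st0, st1, st2, st3, st4}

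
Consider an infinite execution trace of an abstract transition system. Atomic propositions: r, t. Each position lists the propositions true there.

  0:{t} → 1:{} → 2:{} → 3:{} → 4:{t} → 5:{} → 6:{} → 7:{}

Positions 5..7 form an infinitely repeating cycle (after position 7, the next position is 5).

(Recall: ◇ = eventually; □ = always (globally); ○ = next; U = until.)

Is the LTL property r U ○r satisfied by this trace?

Walking from position 0: at position 0, ○r has not yet held and r fails, so r U ○r is false.

No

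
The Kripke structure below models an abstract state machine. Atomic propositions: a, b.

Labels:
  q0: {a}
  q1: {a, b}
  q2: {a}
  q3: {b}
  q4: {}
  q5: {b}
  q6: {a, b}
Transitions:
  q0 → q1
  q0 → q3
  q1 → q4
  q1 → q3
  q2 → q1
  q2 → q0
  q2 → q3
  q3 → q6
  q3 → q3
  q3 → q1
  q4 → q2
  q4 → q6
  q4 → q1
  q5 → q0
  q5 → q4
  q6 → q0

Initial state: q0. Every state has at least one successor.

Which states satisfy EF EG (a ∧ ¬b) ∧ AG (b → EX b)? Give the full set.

none

States satisfying EG (a ∧ ¬b): ∅.
States satisfying EF EG (a ∧ ¬b): ∅.
States satisfying b → EX b: {q0, q1, q2, q3, q4}.
States satisfying AG (b → EX b): ∅.
States satisfying EF EG (a ∧ ¬b) ∧ AG (b → EX b): ∅.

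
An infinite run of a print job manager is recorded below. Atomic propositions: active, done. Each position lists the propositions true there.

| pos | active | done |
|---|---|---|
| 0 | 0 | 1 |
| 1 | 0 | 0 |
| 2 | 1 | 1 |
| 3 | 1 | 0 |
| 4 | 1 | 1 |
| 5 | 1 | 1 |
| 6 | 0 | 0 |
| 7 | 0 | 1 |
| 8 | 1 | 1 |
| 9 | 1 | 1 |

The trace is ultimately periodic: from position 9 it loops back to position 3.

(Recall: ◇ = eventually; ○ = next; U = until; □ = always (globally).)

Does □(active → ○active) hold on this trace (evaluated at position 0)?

Does not hold

active → ○active must hold at every position from 0 onward. It fails at position 5, so □(active → ○active) is false.
Positions where active holds: 2, 3, 4, 5, 8, 9.
Check ○active at each: 2→ok, 3→ok, 4→ok, 5→fails, 8→ok, 9→ok.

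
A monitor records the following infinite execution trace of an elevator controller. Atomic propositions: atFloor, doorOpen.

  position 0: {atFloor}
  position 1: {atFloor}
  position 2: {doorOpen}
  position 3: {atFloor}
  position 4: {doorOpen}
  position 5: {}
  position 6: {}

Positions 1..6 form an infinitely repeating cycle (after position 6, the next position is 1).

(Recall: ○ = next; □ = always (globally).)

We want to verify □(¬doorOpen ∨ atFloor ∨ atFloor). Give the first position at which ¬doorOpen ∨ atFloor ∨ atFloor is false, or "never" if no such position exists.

Check ¬doorOpen ∨ atFloor ∨ atFloor at each position in order: 0 ✓, 1 ✓.
At position 2 the labels are {doorOpen}, so ¬doorOpen ∨ atFloor ∨ atFloor is false there. This is the first violation.

2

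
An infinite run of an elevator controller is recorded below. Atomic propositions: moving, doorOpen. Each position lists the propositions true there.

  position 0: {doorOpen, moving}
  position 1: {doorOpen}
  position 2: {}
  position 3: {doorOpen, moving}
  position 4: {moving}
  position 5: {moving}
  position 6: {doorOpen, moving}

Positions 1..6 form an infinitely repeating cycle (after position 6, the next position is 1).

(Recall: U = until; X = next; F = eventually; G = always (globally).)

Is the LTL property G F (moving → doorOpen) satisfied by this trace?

F (moving → doorOpen) holds at every position 0..6, and those are all positions ever visited, so G F (moving → doorOpen) holds.

Satisfied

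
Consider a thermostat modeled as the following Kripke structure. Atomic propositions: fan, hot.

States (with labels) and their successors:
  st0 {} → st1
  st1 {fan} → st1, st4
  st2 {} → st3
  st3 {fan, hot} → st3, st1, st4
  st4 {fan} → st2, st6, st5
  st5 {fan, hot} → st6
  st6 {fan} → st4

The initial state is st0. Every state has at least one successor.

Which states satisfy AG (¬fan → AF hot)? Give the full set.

States satisfying ¬fan → AF hot: {st1, st2, st3, st4, st5, st6}.
States satisfying AG (¬fan → AF hot): {st1, st2, st3, st4, st5, st6}.

{st1, st2, st3, st4, st5, st6}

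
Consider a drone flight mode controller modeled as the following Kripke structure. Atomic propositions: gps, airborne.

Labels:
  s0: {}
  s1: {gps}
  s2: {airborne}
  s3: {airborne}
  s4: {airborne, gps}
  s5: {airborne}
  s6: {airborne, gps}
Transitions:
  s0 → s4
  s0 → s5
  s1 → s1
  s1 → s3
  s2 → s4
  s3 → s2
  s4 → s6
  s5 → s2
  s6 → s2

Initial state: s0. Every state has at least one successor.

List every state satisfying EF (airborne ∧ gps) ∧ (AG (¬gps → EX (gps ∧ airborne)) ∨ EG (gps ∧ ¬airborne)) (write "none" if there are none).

States satisfying airborne ∧ gps: {s4, s6}.
States satisfying EF (airborne ∧ gps): {s0, s1, s2, s3, s4, s5, s6}.
States satisfying ¬gps → EX (gps ∧ airborne): {s0, s1, s2, s4, s6}.
States satisfying AG (¬gps → EX (gps ∧ airborne)): {s2, s4, s6}.
States satisfying gps ∧ ¬airborne: {s1}.
States satisfying EG (gps ∧ ¬airborne): {s1}.
States satisfying EF (airborne ∧ gps) ∧ (AG (¬gps → EX (gps ∧ airborne)) ∨ EG (gps ∧ ¬airborne)): {s1, s2, s4, s6}.

{s1, s2, s4, s6}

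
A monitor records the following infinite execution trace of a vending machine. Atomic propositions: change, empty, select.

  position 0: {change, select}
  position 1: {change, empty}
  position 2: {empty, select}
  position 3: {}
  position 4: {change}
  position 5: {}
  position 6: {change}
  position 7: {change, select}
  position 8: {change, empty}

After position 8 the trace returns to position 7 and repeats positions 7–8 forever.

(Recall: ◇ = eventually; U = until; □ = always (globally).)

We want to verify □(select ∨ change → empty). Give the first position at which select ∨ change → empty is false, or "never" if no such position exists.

0

At position 0 the labels are {change, select}, so select ∨ change → empty is false there. This is the first violation.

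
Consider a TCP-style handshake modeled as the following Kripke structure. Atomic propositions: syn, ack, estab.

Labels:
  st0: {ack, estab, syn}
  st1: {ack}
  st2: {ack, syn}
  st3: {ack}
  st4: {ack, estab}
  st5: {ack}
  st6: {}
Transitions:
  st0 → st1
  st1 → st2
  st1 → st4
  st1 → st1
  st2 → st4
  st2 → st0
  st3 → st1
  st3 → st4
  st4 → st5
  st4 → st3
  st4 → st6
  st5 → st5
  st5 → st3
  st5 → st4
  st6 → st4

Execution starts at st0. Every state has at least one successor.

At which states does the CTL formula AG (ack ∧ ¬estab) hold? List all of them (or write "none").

States satisfying ack ∧ ¬estab: {st1, st2, st3, st5}.
States satisfying AG (ack ∧ ¬estab): ∅.

none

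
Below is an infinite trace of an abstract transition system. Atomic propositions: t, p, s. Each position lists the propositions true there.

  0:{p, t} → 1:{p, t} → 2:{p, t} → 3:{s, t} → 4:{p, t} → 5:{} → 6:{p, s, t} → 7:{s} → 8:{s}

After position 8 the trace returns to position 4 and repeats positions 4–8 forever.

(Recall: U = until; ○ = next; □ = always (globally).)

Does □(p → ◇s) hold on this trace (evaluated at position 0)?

p → ◇s holds at every position 0..8, and those are all positions ever visited, so □(p → ◇s) holds.
Positions where p holds: 0, 1, 2, 4, 6.
Check ◇s at each: 0→ok, 1→ok, 2→ok, 4→ok, 6→ok.

Holds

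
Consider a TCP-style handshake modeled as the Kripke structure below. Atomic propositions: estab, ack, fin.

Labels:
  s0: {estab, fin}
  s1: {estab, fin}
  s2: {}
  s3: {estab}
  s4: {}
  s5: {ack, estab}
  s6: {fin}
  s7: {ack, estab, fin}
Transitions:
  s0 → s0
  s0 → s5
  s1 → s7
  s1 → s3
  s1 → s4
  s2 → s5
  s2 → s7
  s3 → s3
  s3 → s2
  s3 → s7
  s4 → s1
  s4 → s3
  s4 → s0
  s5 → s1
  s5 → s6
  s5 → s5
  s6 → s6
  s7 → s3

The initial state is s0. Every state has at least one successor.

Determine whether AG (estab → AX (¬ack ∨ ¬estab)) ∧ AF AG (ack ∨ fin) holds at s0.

States satisfying estab → AX (¬ack ∨ ¬estab): {s2, s4, s6, s7}.
States satisfying AG (estab → AX (¬ack ∨ ¬estab)): {s6}.
States satisfying AG (ack ∨ fin): {s6}.
States satisfying AF AG (ack ∨ fin): {s6}.
States satisfying AG (estab → AX (¬ack ∨ ¬estab)) ∧ AF AG (ack ∨ fin): {s6}.
s0 ∉ Sat(AG (estab → AX (¬ack ∨ ¬estab)) ∧ AF AG (ack ∨ fin)).

No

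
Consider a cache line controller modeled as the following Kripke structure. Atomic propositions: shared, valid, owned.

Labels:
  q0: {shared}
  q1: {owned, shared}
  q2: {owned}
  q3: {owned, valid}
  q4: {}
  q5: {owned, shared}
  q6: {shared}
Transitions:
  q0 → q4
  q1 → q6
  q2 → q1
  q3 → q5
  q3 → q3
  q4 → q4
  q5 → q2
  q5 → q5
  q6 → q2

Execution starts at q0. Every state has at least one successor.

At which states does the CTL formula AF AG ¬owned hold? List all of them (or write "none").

{q0, q4}

States satisfying AG ¬owned: {q0, q4}.
States satisfying AF AG ¬owned: {q0, q4}.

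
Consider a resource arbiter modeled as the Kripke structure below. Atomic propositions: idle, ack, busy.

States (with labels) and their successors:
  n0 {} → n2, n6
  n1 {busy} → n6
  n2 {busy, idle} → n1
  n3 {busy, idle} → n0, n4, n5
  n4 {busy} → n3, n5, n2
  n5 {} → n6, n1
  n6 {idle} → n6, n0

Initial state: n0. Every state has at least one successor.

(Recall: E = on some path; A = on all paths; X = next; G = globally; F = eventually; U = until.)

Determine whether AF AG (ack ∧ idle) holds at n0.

States satisfying AG (ack ∧ idle): ∅.
States satisfying AF AG (ack ∧ idle): ∅.
There is a path from n0 along which AG (ack ∧ idle) never holds.
n0 ∉ Sat(AF AG (ack ∧ idle)).

Does not hold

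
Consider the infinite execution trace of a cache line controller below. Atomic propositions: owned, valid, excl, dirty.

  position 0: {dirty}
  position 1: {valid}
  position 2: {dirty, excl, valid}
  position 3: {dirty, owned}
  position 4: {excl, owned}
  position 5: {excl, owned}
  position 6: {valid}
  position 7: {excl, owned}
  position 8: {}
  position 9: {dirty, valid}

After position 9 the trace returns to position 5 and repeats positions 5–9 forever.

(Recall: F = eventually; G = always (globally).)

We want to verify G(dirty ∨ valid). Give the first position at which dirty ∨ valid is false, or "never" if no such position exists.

Check dirty ∨ valid at each position in order: 0 ✓, 1 ✓, 2 ✓, 3 ✓.
At position 4 the labels are {excl, owned}, so dirty ∨ valid is false there. This is the first violation.

4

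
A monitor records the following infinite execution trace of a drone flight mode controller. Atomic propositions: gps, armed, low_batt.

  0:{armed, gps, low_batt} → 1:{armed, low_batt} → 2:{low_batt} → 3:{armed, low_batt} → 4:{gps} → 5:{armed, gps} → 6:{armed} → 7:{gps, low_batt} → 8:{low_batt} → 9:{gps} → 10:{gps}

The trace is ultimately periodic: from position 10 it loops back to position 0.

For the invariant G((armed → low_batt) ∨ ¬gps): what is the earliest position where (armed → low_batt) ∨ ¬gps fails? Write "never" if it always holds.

Check (armed → low_batt) ∨ ¬gps at each position in order: 0 ✓, 1 ✓, 2 ✓, 3 ✓, 4 ✓.
At position 5 the labels are {armed, gps}, so (armed → low_batt) ∨ ¬gps is false there. This is the first violation.

5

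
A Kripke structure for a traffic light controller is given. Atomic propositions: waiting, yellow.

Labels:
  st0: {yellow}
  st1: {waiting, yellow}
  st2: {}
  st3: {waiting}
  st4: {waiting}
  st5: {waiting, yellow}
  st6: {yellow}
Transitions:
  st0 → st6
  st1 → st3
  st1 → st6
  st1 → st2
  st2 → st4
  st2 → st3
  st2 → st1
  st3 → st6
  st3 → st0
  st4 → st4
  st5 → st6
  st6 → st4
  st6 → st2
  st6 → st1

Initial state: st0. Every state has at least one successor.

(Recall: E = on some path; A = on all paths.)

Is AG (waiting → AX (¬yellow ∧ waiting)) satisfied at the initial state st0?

Does not hold

States satisfying waiting → AX (¬yellow ∧ waiting): {st0, st2, st4, st6}.
States satisfying AG (waiting → AX (¬yellow ∧ waiting)): {st4}.
st1 is reachable from st0 and violates waiting → AX (¬yellow ∧ waiting), so AG fails at st0.
st0 ∉ Sat(AG (waiting → AX (¬yellow ∧ waiting))).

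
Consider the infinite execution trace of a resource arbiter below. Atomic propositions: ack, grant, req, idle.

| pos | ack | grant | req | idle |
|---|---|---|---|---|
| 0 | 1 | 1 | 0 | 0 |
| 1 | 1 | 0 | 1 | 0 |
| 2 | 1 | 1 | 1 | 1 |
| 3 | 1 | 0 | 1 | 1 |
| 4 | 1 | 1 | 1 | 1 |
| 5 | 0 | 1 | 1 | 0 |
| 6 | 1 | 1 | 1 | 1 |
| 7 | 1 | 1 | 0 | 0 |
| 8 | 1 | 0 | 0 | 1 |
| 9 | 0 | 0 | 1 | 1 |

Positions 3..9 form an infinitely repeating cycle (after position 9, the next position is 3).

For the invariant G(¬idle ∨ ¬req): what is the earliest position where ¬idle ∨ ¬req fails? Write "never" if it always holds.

2

Check ¬idle ∨ ¬req at each position in order: 0 ✓, 1 ✓.
At position 2 the labels are {ack, grant, idle, req}, so ¬idle ∨ ¬req is false there. This is the first violation.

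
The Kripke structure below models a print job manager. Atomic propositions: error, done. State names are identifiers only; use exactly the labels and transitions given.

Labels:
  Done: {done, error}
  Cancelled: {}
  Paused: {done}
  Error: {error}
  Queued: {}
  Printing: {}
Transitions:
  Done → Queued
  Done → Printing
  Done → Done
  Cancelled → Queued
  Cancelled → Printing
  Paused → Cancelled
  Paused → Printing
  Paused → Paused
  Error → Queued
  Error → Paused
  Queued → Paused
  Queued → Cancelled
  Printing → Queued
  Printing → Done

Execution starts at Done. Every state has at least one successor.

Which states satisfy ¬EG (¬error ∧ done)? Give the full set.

States satisfying ¬error ∧ done: {Paused}.
States satisfying EG (¬error ∧ done): {Paused}.
States satisfying ¬EG (¬error ∧ done): {Done, Cancelled, Error, Queued, Printing}.

{Done, Cancelled, Error, Queued, Printing}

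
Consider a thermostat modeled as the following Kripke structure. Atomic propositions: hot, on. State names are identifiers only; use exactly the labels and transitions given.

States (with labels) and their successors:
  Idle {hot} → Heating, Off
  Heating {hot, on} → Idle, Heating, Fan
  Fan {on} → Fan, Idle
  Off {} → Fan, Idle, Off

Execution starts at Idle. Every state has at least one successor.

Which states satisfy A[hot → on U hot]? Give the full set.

States satisfying hot → on: {Heating, Fan, Off}.
States satisfying hot: {Idle, Heating}.
States satisfying A[hot → on U hot]: {Idle, Heating}.

{Idle, Heating}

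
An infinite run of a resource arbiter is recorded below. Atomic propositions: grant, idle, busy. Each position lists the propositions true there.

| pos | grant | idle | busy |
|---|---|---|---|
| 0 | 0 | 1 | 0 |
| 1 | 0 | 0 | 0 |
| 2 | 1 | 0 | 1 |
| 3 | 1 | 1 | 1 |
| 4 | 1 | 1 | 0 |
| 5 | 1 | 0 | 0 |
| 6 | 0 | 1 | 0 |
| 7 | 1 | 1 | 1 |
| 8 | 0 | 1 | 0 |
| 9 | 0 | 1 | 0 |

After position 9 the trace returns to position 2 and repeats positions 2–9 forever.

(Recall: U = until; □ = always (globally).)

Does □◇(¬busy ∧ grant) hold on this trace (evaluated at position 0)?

◇(¬busy ∧ grant) holds at every position 0..9, and those are all positions ever visited, so □◇(¬busy ∧ grant) holds.

Yes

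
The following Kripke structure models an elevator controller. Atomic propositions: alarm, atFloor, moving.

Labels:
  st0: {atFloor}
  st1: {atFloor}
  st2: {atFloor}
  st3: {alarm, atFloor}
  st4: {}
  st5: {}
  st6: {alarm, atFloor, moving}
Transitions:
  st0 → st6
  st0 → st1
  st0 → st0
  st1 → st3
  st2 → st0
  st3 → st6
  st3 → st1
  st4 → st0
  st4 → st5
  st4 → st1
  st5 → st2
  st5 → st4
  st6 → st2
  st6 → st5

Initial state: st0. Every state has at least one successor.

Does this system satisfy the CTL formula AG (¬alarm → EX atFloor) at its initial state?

Satisfied

States satisfying ¬alarm → EX atFloor: {st0, st1, st2, st3, st4, st5, st6}.
States satisfying AG (¬alarm → EX atFloor): {st0, st1, st2, st3, st4, st5, st6}.
Every state reachable from st0 satisfies ¬alarm → EX atFloor.
st0 ∈ Sat(AG (¬alarm → EX atFloor)).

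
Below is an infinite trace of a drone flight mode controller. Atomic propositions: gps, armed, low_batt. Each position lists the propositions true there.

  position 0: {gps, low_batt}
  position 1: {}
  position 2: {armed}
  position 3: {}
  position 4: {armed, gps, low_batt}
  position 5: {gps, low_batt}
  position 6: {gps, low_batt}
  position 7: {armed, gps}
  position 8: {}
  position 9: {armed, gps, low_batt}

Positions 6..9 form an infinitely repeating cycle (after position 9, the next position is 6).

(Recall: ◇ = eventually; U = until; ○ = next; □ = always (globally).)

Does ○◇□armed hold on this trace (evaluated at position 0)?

No

The position after 0 is 1; ◇□armed is false there.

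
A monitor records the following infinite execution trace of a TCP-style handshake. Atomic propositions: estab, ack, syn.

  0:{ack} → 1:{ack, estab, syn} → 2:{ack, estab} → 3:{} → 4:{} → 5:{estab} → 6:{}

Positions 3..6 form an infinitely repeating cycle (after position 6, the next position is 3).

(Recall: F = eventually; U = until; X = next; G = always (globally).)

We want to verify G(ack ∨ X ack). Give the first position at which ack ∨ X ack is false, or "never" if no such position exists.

Check ack ∨ X ack at each position in order: 0 ✓, 1 ✓, 2 ✓.
At position 3 the labels are {} and the next position 4 has {}, so ack ∨ X ack is false there. This is the first violation.

3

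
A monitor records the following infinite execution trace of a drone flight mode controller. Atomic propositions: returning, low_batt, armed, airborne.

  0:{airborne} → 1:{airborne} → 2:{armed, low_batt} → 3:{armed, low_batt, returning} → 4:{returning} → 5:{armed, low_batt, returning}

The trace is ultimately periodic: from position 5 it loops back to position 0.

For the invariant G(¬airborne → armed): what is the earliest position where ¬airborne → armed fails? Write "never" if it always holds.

Check ¬airborne → armed at each position in order: 0 ✓, 1 ✓, 2 ✓, 3 ✓.
At position 4 the labels are {returning}, so ¬airborne → armed is false there. This is the first violation.

4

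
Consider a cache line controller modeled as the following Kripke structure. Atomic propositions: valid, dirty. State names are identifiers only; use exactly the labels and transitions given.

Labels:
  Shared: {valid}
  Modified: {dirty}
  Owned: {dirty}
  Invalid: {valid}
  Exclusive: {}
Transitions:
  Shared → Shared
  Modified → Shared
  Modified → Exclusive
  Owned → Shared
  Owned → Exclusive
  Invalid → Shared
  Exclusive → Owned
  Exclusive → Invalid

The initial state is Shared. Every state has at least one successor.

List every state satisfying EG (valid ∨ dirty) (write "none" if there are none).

{Shared, Modified, Owned, Invalid}

States satisfying valid ∨ dirty: {Shared, Modified, Owned, Invalid}.
States satisfying EG (valid ∨ dirty): {Shared, Modified, Owned, Invalid}.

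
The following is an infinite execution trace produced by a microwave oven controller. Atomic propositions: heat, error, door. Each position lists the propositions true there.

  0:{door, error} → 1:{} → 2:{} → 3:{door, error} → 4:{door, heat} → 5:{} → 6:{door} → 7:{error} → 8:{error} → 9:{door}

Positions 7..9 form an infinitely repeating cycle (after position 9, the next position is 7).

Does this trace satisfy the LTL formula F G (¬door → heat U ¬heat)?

G (¬door → heat U ¬heat) holds at position 0, which is reachable from 0, so F G (¬door → heat U ¬heat) holds.

Satisfied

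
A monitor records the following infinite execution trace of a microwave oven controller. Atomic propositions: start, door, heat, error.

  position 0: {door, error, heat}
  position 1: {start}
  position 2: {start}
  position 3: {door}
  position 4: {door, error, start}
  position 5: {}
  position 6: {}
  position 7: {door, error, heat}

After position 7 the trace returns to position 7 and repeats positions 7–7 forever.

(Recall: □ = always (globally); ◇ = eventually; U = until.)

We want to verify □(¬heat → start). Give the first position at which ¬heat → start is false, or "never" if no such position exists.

3

Check ¬heat → start at each position in order: 0 ✓, 1 ✓, 2 ✓.
At position 3 the labels are {door}, so ¬heat → start is false there. This is the first violation.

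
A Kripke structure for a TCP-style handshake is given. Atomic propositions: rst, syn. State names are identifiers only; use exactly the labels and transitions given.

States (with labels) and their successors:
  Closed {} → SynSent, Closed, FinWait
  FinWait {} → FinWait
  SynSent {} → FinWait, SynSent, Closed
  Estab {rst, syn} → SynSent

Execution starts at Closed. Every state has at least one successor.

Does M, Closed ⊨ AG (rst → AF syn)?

States satisfying rst → AF syn: {Closed, FinWait, SynSent, Estab}.
States satisfying AG (rst → AF syn): {Closed, FinWait, SynSent, Estab}.
Every state reachable from Closed satisfies rst → AF syn.
Closed ∈ Sat(AG (rst → AF syn)).

Satisfied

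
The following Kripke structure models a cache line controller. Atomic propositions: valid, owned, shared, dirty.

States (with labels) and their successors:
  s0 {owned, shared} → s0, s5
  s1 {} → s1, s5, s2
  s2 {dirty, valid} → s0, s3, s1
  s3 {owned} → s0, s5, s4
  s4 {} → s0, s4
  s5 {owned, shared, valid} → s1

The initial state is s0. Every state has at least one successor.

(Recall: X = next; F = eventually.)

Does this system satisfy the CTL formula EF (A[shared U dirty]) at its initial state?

Holds

States satisfying A[shared U dirty]: {s2}.
States satisfying EF (A[shared U dirty]): {s0, s1, s2, s3, s4, s5}.
Some path from s0 reaches a state where A[shared U dirty] holds.
s0 ∈ Sat(EF (A[shared U dirty])).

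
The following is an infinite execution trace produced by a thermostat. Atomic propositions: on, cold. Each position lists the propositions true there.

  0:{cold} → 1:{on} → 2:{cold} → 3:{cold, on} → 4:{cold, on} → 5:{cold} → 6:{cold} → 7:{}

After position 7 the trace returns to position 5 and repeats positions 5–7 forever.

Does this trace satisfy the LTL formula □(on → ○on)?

on → ○on must hold at every position from 0 onward. It fails at position 1, so □(on → ○on) is false.
Positions where on holds: 1, 3, 4.
Check ○on at each: 1→fails, 3→ok, 4→fails.

Violated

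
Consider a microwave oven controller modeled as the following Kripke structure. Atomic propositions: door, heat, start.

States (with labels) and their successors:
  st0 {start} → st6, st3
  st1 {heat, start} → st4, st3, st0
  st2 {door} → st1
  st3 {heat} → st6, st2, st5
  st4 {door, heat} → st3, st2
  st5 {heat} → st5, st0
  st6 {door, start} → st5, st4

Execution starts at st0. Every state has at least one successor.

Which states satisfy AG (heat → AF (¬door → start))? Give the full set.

States satisfying heat → AF (¬door → start): {st0, st1, st2, st4, st6}.
States satisfying AG (heat → AF (¬door → start)): ∅.

none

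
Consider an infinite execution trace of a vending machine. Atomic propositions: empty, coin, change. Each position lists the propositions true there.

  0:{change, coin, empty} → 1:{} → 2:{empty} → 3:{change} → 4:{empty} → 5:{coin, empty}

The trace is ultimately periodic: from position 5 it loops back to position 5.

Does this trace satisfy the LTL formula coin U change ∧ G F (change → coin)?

Satisfied

Walking from position 0: change first holds at position 0, and coin holds at every earlier position along the way, so coin U change holds.
F (change → coin) holds at every position 0..5, and those are all positions ever visited, so G F (change → coin) holds.
At position 0: coin U change is true; G F (change → coin) is true; so coin U change ∧ G F (change → coin) is true.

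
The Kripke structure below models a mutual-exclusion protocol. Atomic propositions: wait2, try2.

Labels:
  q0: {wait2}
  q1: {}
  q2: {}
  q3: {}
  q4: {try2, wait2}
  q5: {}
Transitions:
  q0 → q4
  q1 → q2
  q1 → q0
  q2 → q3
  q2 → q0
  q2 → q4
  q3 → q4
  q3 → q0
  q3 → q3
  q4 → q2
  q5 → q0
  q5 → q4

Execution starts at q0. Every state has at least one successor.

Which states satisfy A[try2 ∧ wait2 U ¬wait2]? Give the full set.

{q1, q2, q3, q4, q5}

States satisfying try2 ∧ wait2: {q4}.
States satisfying ¬wait2: {q1, q2, q3, q5}.
States satisfying A[try2 ∧ wait2 U ¬wait2]: {q1, q2, q3, q4, q5}.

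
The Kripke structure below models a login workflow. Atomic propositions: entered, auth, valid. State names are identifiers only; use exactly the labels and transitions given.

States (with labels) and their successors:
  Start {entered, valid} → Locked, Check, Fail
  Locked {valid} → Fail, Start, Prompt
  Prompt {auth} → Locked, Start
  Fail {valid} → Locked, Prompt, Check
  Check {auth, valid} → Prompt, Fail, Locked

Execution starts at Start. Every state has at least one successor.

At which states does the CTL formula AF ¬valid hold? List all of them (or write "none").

States satisfying ¬valid: {Prompt}.
States satisfying AF ¬valid: {Prompt}.

{Prompt}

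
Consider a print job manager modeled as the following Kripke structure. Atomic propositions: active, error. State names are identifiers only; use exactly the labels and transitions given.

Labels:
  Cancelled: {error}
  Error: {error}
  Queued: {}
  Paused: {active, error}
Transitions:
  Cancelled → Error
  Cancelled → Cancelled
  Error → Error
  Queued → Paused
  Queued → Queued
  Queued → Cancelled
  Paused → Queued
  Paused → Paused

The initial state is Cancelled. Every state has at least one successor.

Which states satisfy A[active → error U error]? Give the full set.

{Cancelled, Error, Paused}

States satisfying active → error: {Cancelled, Error, Queued, Paused}.
States satisfying error: {Cancelled, Error, Paused}.
States satisfying A[active → error U error]: {Cancelled, Error, Paused}.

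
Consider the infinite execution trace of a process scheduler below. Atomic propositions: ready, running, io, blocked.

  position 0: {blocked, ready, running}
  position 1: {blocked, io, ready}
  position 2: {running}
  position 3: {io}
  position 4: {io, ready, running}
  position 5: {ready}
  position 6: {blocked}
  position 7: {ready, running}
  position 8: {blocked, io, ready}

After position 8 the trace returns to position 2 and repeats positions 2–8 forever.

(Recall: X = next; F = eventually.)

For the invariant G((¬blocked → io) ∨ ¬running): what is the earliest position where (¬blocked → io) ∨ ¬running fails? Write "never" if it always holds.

2

Check (¬blocked → io) ∨ ¬running at each position in order: 0 ✓, 1 ✓.
At position 2 the labels are {running}, so (¬blocked → io) ∨ ¬running is false there. This is the first violation.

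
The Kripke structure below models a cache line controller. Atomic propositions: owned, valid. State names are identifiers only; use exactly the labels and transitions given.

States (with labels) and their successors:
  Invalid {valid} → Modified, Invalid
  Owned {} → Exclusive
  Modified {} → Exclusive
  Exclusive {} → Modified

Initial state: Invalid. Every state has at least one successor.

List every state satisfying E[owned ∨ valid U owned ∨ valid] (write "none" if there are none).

{Invalid}

States satisfying owned ∨ valid: {Invalid}.
States satisfying E[owned ∨ valid U owned ∨ valid]: {Invalid}.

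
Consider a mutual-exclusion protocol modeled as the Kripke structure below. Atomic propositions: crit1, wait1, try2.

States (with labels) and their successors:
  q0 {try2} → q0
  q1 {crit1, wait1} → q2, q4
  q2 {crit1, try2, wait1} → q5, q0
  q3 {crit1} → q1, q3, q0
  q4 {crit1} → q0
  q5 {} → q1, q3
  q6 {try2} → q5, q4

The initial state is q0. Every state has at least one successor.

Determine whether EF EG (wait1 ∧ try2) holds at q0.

Does not hold

States satisfying EG (wait1 ∧ try2): ∅.
States satisfying EF EG (wait1 ∧ try2): ∅.
No suitable path/successor from q0 witnesses the formula.
q0 ∉ Sat(EF EG (wait1 ∧ try2)).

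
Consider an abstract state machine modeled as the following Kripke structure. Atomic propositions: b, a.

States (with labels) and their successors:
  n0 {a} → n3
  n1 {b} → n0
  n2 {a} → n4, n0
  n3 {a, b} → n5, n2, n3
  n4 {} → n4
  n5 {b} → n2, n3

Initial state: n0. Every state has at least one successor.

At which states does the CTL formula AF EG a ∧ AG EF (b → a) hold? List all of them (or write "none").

{n0, n1, n2, n3, n5}

States satisfying EG a: {n0, n2, n3}.
States satisfying AF EG a: {n0, n1, n2, n3, n5}.
States satisfying EF (b → a): {n0, n1, n2, n3, n4, n5}.
States satisfying AG EF (b → a): {n0, n1, n2, n3, n4, n5}.
States satisfying AF EG a ∧ AG EF (b → a): {n0, n1, n2, n3, n5}.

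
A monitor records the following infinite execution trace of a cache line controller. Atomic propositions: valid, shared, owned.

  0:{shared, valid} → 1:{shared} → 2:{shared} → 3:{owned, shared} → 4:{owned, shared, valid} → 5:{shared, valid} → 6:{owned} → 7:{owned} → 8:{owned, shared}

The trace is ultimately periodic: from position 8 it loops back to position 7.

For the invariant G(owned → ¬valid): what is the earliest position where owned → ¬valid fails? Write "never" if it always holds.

Check owned → ¬valid at each position in order: 0 ✓, 1 ✓, 2 ✓, 3 ✓.
At position 4 the labels are {owned, shared, valid}, so owned → ¬valid is false there. This is the first violation.

4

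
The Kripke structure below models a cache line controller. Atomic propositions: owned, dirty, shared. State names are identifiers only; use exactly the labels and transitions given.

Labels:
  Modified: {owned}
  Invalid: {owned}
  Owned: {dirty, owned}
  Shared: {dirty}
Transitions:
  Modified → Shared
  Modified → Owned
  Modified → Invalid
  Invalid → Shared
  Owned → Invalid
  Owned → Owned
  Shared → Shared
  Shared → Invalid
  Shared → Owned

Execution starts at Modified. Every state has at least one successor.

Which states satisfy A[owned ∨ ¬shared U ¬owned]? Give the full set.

States satisfying owned ∨ ¬shared: {Modified, Invalid, Owned, Shared}.
States satisfying ¬owned: {Shared}.
States satisfying A[owned ∨ ¬shared U ¬owned]: {Invalid, Shared}.

{Invalid, Shared}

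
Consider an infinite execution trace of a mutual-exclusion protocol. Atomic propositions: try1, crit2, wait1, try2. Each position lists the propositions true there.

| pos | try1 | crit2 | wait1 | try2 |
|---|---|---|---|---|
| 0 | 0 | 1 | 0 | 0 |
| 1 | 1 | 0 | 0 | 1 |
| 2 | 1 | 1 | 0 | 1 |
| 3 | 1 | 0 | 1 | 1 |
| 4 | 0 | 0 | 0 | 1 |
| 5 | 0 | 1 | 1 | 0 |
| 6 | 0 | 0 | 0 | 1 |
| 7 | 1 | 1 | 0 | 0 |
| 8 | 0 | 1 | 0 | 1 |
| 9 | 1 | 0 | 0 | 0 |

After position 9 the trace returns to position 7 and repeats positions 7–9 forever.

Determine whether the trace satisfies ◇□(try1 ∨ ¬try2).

□(try1 ∨ ¬try2) is false at every position 0..9, so it never becomes true and ◇□(try1 ∨ ¬try2) fails.

Violated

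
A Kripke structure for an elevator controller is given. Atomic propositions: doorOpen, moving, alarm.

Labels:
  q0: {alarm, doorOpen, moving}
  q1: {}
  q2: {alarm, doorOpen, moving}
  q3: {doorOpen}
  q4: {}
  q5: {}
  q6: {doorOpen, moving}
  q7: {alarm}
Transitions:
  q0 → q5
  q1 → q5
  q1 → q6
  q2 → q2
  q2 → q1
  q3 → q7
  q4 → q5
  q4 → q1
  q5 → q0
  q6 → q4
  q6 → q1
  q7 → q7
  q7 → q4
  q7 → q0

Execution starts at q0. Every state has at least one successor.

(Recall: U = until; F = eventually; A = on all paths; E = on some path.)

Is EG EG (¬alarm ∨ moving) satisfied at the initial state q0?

States satisfying EG (¬alarm ∨ moving): {q0, q1, q2, q4, q5, q6}.
States satisfying EG EG (¬alarm ∨ moving): {q0, q1, q2, q4, q5, q6}.
q0 ∈ Sat(EG EG (¬alarm ∨ moving)).

Yes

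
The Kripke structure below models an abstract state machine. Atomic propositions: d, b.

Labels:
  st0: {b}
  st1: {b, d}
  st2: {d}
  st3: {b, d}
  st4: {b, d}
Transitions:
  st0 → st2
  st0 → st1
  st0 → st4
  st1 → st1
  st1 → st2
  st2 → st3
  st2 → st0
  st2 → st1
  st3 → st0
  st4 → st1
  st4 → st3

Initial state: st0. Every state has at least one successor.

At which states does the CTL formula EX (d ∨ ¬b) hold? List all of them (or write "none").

{st0, st1, st2, st4}

States satisfying d ∨ ¬b: {st1, st2, st3, st4}.
States satisfying EX (d ∨ ¬b): {st0, st1, st2, st4}.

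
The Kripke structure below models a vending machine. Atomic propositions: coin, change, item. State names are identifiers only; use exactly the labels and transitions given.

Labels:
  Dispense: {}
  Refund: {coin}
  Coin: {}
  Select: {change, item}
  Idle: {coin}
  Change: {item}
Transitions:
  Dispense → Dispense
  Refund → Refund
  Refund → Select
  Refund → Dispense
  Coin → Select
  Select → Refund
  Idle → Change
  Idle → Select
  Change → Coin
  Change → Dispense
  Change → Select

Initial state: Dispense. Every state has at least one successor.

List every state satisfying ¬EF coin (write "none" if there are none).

States satisfying coin: {Refund, Idle}.
States satisfying EF coin: {Refund, Coin, Select, Idle, Change}.
States satisfying ¬EF coin: {Dispense}.

{Dispense}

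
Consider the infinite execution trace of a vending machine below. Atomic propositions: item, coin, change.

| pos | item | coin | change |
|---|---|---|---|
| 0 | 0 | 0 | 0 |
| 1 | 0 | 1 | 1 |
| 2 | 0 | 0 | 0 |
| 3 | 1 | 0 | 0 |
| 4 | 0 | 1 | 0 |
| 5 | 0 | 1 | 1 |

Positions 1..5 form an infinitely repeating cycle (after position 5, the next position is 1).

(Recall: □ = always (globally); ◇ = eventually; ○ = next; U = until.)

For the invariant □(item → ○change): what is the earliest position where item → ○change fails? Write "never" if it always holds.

Check item → ○change at each position in order: 0 ✓, 1 ✓, 2 ✓.
At position 3 the labels are {item} and the next position 4 has {coin}, so item → ○change is false there. This is the first violation.

3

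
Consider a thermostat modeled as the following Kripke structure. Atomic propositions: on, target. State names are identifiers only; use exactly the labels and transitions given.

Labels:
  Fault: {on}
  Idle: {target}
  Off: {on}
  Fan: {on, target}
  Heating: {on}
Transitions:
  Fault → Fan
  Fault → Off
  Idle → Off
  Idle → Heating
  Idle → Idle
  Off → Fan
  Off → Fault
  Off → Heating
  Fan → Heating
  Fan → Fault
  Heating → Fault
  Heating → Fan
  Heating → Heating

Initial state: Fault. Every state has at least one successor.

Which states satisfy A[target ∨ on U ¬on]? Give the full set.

{Idle}

States satisfying target ∨ on: {Fault, Idle, Off, Fan, Heating}.
States satisfying ¬on: {Idle}.
States satisfying A[target ∨ on U ¬on]: {Idle}.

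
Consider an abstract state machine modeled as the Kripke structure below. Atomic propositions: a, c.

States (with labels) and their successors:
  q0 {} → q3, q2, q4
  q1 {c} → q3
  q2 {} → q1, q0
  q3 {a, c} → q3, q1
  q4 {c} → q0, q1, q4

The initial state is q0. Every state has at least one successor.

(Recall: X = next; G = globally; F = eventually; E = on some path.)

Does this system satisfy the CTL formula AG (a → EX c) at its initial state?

Holds

States satisfying a → EX c: {q0, q1, q2, q3, q4}.
States satisfying AG (a → EX c): {q0, q1, q2, q3, q4}.
Every state reachable from q0 satisfies a → EX c.
q0 ∈ Sat(AG (a → EX c)).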